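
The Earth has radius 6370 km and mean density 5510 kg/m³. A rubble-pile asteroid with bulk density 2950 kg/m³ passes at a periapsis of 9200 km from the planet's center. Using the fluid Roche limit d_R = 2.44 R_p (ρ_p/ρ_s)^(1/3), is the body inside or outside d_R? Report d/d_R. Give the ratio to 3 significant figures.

d_R = 2.44 × (6370 km) × (5510/2950)^(1/3) = 19140 km
d/d_R = (9200) / (19140) = 0.481
Since d/d_R < 1, the body is inside the Roche limit.

inside; d/d_R ≈ 0.481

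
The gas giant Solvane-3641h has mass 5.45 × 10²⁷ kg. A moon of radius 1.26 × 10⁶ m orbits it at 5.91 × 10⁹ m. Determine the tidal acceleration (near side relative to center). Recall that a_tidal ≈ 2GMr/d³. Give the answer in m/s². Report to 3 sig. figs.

4.44 × 10⁻⁶ m/s²

Δg = 2GMr/d³
   = 2 × (6.674 × 10⁻¹¹) × (5.45 × 10²⁷) × (1.26 × 10⁶) / (5.91 × 10⁹)³
   = 4.44 × 10⁻⁶ m/s²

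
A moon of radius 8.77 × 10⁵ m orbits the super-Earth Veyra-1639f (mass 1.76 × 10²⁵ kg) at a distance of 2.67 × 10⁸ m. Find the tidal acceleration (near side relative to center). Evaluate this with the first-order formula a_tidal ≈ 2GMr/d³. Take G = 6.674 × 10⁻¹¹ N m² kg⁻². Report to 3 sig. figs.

Δa = 2GMr/d³
   = 2 × (6.674 × 10⁻¹¹) × (1.76 × 10²⁵) × (8.77 × 10⁵) / (2.67 × 10⁸)³
   = 1.08 × 10⁻⁴ m/s²

1.08 × 10⁻⁴ m/s²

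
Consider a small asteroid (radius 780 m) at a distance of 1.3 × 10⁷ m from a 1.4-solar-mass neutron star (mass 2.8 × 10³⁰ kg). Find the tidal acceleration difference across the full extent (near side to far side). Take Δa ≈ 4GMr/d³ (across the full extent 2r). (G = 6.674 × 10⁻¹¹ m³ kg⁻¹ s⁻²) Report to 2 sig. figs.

The field gradient is 2GM/d³; across the full diameter 2r the difference is 4GMr/d³.
Δg = 4GMr/d³
   = 4 × (6.674 × 10⁻¹¹) × (2.8 × 10³⁰) × (780) / (1.3 × 10⁷)³
   = 2.7 × 10² m/s²

2.7 × 10² m/s²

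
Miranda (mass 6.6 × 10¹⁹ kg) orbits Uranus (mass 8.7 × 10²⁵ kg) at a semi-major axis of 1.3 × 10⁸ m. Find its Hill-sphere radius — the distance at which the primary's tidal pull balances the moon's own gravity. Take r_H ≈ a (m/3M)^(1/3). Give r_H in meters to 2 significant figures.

8.2 × 10⁵ m

r_H ≈ a (m/3M)^(1/3)
    = (1.3 × 10⁸) × (6.6 × 10¹⁹ / (3 × 8.7 × 10²⁵))^(1/3)
    = 8.2 × 10⁵ m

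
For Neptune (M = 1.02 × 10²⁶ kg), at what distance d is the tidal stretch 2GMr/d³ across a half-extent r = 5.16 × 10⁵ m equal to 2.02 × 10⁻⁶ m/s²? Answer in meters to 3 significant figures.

1.52 × 10⁹ m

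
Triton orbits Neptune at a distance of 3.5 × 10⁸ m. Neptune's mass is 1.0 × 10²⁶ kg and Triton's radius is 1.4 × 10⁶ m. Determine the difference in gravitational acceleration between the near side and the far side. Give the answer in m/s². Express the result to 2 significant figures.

8.7 × 10⁻⁴ m/s²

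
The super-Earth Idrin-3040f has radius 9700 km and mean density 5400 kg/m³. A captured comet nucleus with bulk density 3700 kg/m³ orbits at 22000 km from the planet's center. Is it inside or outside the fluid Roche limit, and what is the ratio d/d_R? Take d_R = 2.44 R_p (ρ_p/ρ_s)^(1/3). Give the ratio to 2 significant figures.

inside; d/d_R ≈ 0.82

d_R = 2.44 × (9700 km) × (5400/3700)^(1/3) = 26850 km
d/d_R = (22000) / (26850) = 0.82
Since d/d_R < 1, the body is inside the Roche limit.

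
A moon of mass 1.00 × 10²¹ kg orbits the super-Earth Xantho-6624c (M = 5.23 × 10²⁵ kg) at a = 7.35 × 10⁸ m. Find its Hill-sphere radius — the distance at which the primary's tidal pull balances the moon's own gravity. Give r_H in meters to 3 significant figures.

r_H ≈ a (m/3M)^(1/3)
    = (7.35 × 10⁸) × (1.00 × 10²¹ / (3 × 5.23 × 10²⁵))^(1/3)
    = 1.36 × 10⁷ m

1.36 × 10⁷ m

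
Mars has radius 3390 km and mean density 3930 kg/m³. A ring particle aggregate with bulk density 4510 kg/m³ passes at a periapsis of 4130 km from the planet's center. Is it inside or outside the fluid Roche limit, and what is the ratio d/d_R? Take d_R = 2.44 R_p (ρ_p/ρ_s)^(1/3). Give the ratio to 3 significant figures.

inside; d/d_R ≈ 0.523

d_R = 2.44 × (3390 km) × (3930/4510)^(1/3) = 7901 km
d/d_R = (4130) / (7901) = 0.523
Since d/d_R < 1, the body is inside the Roche limit.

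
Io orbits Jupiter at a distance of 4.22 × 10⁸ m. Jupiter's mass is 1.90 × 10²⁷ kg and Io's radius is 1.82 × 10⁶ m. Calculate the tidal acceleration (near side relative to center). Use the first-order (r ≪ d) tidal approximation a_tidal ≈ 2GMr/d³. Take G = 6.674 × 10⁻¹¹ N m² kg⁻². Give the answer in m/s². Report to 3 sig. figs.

6.14 × 10⁻³ m/s²

Δg = 2GMr/d³
   = 2 × (6.674 × 10⁻¹¹) × (1.90 × 10²⁷) × (1.82 × 10⁶) / (4.22 × 10⁸)³
   = 6.14 × 10⁻³ m/s²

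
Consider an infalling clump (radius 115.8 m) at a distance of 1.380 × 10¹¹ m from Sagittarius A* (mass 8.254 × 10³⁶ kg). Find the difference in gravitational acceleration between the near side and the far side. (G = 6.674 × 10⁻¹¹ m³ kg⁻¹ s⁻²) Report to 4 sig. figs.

The field gradient is 2GM/d³; across the full diameter 2r the difference is 4GMr/d³.
Δg = 4GMr/d³
   = 4 × (6.674 × 10⁻¹¹) × (8.254 × 10³⁶) × (115.8) / (1.380 × 10¹¹)³
   = 9.709 × 10⁻⁵ m/s²

9.709 × 10⁻⁵ m/s²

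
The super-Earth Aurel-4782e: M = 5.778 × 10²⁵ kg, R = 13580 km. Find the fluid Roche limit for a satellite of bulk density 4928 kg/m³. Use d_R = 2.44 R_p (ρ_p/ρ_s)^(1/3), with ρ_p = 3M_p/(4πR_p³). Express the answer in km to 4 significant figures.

34390 km

ρ_p = 3M_p/(4πR_p³) = 3 × (5.778 × 10²⁵) / (4π × (1.358 × 10⁷ m)³) = 5508 kg/m³
d_R = 2.44 × 13580 km × (5508/4928)^(1/3)
    = 34390 km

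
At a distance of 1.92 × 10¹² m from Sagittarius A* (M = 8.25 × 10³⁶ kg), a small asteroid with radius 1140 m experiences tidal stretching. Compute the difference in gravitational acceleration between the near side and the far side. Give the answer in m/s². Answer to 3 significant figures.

3.55 × 10⁻⁷ m/s²

Differencing GM/(d−r)² and GM/(d+r)² to first order in r/d gives 4GMr/d³.
Δg = 4GMr/d³
   = 4 × (6.674 × 10⁻¹¹) × (8.25 × 10³⁶) × (1140) / (1.92 × 10¹²)³
   = 3.55 × 10⁻⁷ m/s²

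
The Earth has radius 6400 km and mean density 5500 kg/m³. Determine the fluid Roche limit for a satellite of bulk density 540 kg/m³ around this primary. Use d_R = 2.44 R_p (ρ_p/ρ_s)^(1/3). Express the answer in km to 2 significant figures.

d_R = 2.44 × 6400 km × (5500/540)^(1/3)
    = 34000 km

34000 km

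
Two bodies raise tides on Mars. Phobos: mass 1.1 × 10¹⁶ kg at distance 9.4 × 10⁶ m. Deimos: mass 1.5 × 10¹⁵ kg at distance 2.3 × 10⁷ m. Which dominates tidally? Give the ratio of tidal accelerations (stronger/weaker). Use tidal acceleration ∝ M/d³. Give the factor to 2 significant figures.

Phobos, by a factor of ≈ 110

Compare M/d³ for the two perturbers:
Phobos: (1.1 × 10¹⁶) / (9.4 × 10⁶)³ = 1.324 × 10⁻⁵
Deimos: (1.5 × 10¹⁵) / (2.3 × 10⁷)³ = 1.233 × 10⁻⁷
Ratio (larger/smaller) = 110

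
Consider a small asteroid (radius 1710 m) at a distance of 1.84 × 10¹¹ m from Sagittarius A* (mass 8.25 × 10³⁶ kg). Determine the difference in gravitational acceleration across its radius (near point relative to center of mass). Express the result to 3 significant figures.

3.02 × 10⁻⁴ m/s²

a_tidal = 2GMr/d³
        = 2 × (6.674 × 10⁻¹¹) × (8.25 × 10³⁶) × (1710) / (1.84 × 10¹¹)³
        = 3.02 × 10⁻⁴ m/s²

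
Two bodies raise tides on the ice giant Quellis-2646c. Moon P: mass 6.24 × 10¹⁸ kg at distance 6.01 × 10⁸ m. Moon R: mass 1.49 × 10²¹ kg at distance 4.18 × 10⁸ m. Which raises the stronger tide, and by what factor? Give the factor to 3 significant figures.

Moon R, by a factor of ≈ 710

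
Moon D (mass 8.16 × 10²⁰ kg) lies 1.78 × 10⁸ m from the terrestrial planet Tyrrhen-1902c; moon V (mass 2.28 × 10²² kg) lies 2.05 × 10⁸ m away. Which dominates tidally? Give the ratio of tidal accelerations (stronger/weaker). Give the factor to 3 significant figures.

Moon V, by a factor of ≈ 18.3

Compare M/d³ for the two perturbers:
Moon D: (8.16 × 10²⁰) / (1.78 × 10⁸)³ = 1.447 × 10⁻⁴
Moon V: (2.28 × 10²²) / (2.05 × 10⁸)³ = 2.647 × 10⁻³
Ratio (larger/smaller) = 18.3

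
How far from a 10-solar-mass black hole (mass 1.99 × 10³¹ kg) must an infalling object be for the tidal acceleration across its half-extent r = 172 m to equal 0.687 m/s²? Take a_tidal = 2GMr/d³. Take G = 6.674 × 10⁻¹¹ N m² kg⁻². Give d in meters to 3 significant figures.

2GMr/d³ = a_tidal  ⇒  d = (2GMr / a_tidal)^(1/3)
d = (2 × 6.674×10⁻¹¹ × (1.99 × 10³¹) × (172) / (0.687))^(1/3)
  = 8.73 × 10⁷ m

8.73 × 10⁷ m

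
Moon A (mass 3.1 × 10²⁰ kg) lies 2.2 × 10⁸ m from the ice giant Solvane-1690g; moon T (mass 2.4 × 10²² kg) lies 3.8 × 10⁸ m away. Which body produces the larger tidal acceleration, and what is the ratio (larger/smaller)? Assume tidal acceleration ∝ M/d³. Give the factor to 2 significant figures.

Moon T, by a factor of ≈ 15

Compare M/d³ for the two perturbers:
Moon A: (3.1 × 10²⁰) / (2.2 × 10⁸)³ = 2.911 × 10⁻⁵
Moon T: (2.4 × 10²²) / (3.8 × 10⁸)³ = 4.374 × 10⁻⁴
Ratio (larger/smaller) = 15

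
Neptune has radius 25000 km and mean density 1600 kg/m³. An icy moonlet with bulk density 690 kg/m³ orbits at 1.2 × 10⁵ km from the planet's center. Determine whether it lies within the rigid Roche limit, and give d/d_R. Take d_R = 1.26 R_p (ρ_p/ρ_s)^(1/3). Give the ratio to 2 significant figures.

d_R = 1.26 × (25000 km) × (1600/690)^(1/3) = 41690 km
d/d_R = (1.2 × 10⁵) / (41690) = 2.9
Since d/d_R > 1, the body is outside the Roche limit.

outside; d/d_R ≈ 2.9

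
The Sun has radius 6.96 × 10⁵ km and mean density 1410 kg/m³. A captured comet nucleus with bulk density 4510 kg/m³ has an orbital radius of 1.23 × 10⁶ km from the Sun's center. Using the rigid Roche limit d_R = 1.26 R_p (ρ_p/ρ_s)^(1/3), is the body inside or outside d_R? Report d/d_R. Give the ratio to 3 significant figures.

d_R = 1.26 × (6.96 × 10⁵ km) × (1410/4510)^(1/3) = 5.952 × 10⁵ km
d/d_R = (1.23 × 10⁶) / (5.952 × 10⁵) = 2.07
Since d/d_R > 1, the body is outside the Roche limit.

outside; d/d_R ≈ 2.07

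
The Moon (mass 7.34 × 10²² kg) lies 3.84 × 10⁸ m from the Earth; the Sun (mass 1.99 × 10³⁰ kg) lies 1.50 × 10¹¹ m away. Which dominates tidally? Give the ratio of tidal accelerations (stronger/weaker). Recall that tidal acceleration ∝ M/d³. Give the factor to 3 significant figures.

Tidal acceleration ∝ M/d³, so compare M/d³ for each.
The Moon: (7.34 × 10²²) / (3.84 × 10⁸)³ = 1.296 × 10⁻³
The Sun: (1.99 × 10³⁰) / (1.50 × 10¹¹)³ = 5.896 × 10⁻⁴
Ratio (larger/smaller) = 2.20

The Moon, by a factor of ≈ 2.20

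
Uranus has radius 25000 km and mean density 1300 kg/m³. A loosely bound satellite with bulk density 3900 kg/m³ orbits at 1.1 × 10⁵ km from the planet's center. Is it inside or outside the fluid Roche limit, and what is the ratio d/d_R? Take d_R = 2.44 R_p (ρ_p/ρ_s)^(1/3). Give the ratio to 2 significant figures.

outside; d/d_R ≈ 2.6

d_R = 2.44 × (25000 km) × (1300/3900)^(1/3) = 42300 km
d/d_R = (1.1 × 10⁵) / (42300) = 2.6
Since d/d_R > 1, the body is outside the Roche limit.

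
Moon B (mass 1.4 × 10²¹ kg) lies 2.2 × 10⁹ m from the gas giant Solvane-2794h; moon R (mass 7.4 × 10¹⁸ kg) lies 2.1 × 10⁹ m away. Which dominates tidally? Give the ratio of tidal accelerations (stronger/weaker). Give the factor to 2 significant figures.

Tidal stretch scales as M/d³; compute that for each body.
Moon B: (1.4 × 10²¹) / (2.2 × 10⁹)³ = 1.315 × 10⁻⁷
Moon R: (7.4 × 10¹⁸) / (2.1 × 10⁹)³ = 7.990 × 10⁻¹⁰
Ratio (larger/smaller) = 160

Moon B, by a factor of ≈ 160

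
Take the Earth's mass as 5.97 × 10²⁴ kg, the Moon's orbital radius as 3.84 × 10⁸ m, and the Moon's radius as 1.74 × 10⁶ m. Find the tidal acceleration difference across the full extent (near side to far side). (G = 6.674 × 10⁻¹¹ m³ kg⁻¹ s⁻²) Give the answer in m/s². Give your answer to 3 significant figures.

Δa = 4GMr/d³
   = 4 × (6.674 × 10⁻¹¹) × (5.97 × 10²⁴) × (1.74 × 10⁶) / (3.84 × 10⁸)³
   = 4.90 × 10⁻⁵ m/s²

4.90 × 10⁻⁵ m/s²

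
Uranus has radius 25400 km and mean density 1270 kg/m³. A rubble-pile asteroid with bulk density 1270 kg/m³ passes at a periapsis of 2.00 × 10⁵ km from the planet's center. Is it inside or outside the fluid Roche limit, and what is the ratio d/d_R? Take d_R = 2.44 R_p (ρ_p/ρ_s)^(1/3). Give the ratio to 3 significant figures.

outside; d/d_R ≈ 3.23

d_R = 2.44 × (25400 km) × (1270/1270)^(1/3) = 61980 km
d/d_R = (2.00 × 10⁵) / (61980) = 3.23
Since d/d_R > 1, the body is outside the Roche limit.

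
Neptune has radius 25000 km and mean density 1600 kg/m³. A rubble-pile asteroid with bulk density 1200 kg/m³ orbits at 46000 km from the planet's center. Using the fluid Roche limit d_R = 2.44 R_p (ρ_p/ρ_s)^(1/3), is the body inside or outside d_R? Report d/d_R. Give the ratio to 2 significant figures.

d_R = 2.44 × (25000 km) × (1600/1200)^(1/3) = 67140 km
d/d_R = (46000) / (67140) = 0.69
Since d/d_R < 1, the body is inside the Roche limit.

inside; d/d_R ≈ 0.69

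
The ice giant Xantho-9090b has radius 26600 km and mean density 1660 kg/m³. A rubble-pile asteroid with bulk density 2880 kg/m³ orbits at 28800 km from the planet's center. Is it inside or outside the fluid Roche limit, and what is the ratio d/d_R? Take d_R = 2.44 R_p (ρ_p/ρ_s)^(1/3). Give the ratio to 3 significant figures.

d_R = 2.44 × (26600 km) × (1660/2880)^(1/3) = 54010 km
d/d_R = (28800) / (54010) = 0.533
Since d/d_R < 1, the body is inside the Roche limit.

inside; d/d_R ≈ 0.533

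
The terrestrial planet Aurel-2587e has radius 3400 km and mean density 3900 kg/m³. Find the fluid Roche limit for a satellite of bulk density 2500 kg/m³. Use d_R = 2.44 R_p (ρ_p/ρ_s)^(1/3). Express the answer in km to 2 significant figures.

d_R = 2.44 × 3400 km × (3900/2500)^(1/3)
    = 9600 km

9600 km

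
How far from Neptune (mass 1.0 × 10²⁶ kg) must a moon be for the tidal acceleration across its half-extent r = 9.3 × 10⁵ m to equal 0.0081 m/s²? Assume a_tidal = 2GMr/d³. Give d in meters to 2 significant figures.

1.2 × 10⁸ m

2GMr/d³ = a_tidal  ⇒  d = (2GMr / a_tidal)^(1/3)
d = (2 × 6.674×10⁻¹¹ × (1.0 × 10²⁶) × (9.3 × 10⁵) / (0.0081))^(1/3)
  = 1.2 × 10⁸ m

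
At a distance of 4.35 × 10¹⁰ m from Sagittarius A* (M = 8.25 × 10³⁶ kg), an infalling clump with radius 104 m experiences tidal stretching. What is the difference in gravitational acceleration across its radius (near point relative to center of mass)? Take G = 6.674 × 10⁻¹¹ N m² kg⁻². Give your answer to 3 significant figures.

1.39 × 10⁻³ m/s²

Since r ≪ d, expand the inverse-square field across one radius to get the leading 2GMr/d³ term.
Δa = 2GMr/d³
   = 2 × (6.674 × 10⁻¹¹) × (8.25 × 10³⁶) × (104) / (4.35 × 10¹⁰)³
   = 1.39 × 10⁻³ m/s²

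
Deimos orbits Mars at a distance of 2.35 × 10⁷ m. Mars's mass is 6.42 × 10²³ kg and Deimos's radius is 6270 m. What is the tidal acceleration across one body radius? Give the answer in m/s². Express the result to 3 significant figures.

4.14 × 10⁻⁵ m/s²

Since r ≪ d, expand the inverse-square field across one radius to get the leading 2GMr/d³ term.
Δa = 2GMr/d³
   = 2 × (6.674 × 10⁻¹¹) × (6.42 × 10²³) × (6270) / (2.35 × 10⁷)³
   = 4.14 × 10⁻⁵ m/s²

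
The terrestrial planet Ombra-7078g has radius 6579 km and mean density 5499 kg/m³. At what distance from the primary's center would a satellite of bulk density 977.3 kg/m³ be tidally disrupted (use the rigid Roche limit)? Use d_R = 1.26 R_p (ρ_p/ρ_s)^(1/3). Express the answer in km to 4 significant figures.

d_R = 1.26 × 6579 km × (5499/977.3)^(1/3)
    = 14740 km

14740 km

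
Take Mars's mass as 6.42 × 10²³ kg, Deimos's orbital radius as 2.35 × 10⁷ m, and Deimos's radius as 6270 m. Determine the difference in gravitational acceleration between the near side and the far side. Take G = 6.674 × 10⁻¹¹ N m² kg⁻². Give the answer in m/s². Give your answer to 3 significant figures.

a_tidal = 4GMr/d³
        = 4 × (6.674 × 10⁻¹¹) × (6.42 × 10²³) × (6270) / (2.35 × 10⁷)³
        = 8.28 × 10⁻⁵ m/s²

8.28 × 10⁻⁵ m/s²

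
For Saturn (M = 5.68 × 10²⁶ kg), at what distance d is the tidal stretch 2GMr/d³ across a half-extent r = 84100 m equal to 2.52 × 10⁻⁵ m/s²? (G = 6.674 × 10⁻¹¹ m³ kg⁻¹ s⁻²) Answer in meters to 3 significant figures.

2GMr/d³ = a_tidal  ⇒  d = (2GMr / a_tidal)^(1/3)
d = (2 × 6.674×10⁻¹¹ × (5.68 × 10²⁶) × (84100) / (2.52 × 10⁻⁵))^(1/3)
  = 6.32 × 10⁸ m

6.32 × 10⁸ m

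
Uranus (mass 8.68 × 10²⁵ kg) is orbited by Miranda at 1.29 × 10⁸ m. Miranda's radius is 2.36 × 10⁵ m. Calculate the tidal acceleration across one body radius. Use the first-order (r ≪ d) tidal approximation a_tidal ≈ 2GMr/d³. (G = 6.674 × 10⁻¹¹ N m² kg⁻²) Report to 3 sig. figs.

1.27 × 10⁻³ m/s²

Δg = 2GMr/d³
   = 2 × (6.674 × 10⁻¹¹) × (8.68 × 10²⁵) × (2.36 × 10⁵) / (1.29 × 10⁸)³
   = 1.27 × 10⁻³ m/s²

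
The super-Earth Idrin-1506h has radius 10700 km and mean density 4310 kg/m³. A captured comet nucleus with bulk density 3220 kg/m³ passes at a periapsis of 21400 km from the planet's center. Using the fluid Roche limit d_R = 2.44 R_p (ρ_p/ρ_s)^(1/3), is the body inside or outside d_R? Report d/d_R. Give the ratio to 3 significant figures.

d_R = 2.44 × (10700 km) × (4310/3220)^(1/3) = 28770 km
d/d_R = (21400) / (28770) = 0.744
Since d/d_R < 1, the body is inside the Roche limit.

inside; d/d_R ≈ 0.744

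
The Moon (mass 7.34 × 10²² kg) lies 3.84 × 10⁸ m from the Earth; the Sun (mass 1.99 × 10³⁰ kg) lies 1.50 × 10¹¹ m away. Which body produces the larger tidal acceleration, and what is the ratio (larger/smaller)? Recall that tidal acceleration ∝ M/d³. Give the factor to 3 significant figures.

Tidal acceleration ∝ M/d³, so compare M/d³ for each.
The Moon: (7.34 × 10²²) / (3.84 × 10⁸)³ = 1.296 × 10⁻³
The Sun: (1.99 × 10³⁰) / (1.50 × 10¹¹)³ = 5.896 × 10⁻⁴
Ratio (larger/smaller) = 2.20

The Moon, by a factor of ≈ 2.20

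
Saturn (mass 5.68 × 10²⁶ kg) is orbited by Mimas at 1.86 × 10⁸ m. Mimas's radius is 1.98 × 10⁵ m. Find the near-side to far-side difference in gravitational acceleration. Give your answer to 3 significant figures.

4.67 × 10⁻³ m/s²

Δa = 4GMr/d³
   = 4 × (6.674 × 10⁻¹¹) × (5.68 × 10²⁶) × (1.98 × 10⁵) / (1.86 × 10⁸)³
   = 4.67 × 10⁻³ m/s²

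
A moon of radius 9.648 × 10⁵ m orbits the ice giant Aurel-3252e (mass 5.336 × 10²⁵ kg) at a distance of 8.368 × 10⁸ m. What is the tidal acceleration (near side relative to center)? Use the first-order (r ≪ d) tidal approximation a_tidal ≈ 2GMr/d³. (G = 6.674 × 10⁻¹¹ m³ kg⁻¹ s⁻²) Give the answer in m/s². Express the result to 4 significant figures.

Δa = 2GMr/d³
   = 2 × (6.674 × 10⁻¹¹) × (5.336 × 10²⁵) × (9.648 × 10⁵) / (8.368 × 10⁸)³
   = 1.173 × 10⁻⁵ m/s²

1.173 × 10⁻⁵ m/s²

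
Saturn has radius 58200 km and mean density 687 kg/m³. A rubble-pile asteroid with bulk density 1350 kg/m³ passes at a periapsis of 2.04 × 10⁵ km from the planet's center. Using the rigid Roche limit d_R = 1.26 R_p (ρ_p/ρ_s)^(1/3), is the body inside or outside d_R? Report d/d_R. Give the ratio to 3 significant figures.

outside; d/d_R ≈ 3.48

d_R = 1.26 × (58200 km) × (687/1350)^(1/3) = 58550 km
d/d_R = (2.04 × 10⁵) / (58550) = 3.48
Since d/d_R > 1, the body is outside the Roche limit.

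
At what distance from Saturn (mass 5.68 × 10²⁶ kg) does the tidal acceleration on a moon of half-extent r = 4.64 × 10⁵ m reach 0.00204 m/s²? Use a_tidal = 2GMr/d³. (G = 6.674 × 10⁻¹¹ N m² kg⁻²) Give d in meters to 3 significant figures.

2.58 × 10⁸ m

2GMr/d³ = a_tidal  ⇒  d = (2GMr / a_tidal)^(1/3)
d = (2 × 6.674×10⁻¹¹ × (5.68 × 10²⁶) × (4.64 × 10⁵) / (0.00204))^(1/3)
  = 2.58 × 10⁸ m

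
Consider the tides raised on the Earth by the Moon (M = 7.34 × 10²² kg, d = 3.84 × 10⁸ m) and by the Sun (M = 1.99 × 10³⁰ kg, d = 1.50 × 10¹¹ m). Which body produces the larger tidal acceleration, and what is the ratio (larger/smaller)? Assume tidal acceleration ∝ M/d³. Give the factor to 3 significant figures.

The tide-raising term goes as M/d³ (the gradient of a 1/d² field).
The Moon: (7.34 × 10²²) / (3.84 × 10⁸)³ = 1.296 × 10⁻³
The Sun: (1.99 × 10³⁰) / (1.50 × 10¹¹)³ = 5.896 × 10⁻⁴
Ratio (larger/smaller) = 2.20

The Moon, by a factor of ≈ 2.20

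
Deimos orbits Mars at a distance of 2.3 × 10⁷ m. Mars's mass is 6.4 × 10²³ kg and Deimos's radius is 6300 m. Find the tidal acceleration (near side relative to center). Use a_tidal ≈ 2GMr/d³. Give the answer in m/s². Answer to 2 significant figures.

4.4 × 10⁻⁵ m/s²

a_tidal = 2GMr/d³
        = 2 × (6.674 × 10⁻¹¹) × (6.4 × 10²³) × (6300) / (2.3 × 10⁷)³
        = 4.4 × 10⁻⁵ m/s²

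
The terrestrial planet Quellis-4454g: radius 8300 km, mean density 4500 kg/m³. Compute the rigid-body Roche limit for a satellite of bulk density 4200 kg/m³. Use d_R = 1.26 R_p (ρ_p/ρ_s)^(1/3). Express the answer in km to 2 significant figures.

11000 km

d_R = 1.26 × 8300 km × (4500/4200)^(1/3)
    = 11000 km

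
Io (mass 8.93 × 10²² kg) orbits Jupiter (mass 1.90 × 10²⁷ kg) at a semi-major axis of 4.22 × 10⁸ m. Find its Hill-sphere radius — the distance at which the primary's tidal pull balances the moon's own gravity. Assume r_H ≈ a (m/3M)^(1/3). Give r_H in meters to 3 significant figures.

r_H ≈ a (m/3M)^(1/3)
    = (4.22 × 10⁸) × (8.93 × 10²² / (3 × 1.90 × 10²⁷))^(1/3)
    = 1.06 × 10⁷ m

1.06 × 10⁷ m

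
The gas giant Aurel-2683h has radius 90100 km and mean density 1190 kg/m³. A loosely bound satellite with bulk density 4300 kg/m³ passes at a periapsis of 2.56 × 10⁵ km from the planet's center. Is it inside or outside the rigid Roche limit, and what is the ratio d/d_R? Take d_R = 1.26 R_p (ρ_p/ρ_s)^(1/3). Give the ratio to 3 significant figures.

outside; d/d_R ≈ 3.46

d_R = 1.26 × (90100 km) × (1190/4300)^(1/3) = 73980 km
d/d_R = (2.56 × 10⁵) / (73980) = 3.46
Since d/d_R > 1, the body is outside the Roche limit.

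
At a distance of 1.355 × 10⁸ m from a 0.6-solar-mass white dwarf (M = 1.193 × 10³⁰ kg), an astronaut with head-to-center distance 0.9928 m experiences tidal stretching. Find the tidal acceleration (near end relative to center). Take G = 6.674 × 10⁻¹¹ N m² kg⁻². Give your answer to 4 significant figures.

6.355 × 10⁻⁵ m/s²

a_tidal = 2GMr/d³
        = 2 × (6.674 × 10⁻¹¹) × (1.193 × 10³⁰) × (0.9928) / (1.355 × 10⁸)³
        = 6.355 × 10⁻⁵ m/s²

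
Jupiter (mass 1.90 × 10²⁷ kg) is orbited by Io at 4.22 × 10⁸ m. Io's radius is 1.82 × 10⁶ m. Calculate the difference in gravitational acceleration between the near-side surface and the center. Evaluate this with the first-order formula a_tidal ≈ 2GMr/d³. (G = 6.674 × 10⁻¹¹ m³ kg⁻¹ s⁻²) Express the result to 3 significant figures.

6.14 × 10⁻³ m/s²

a_tidal = 2GMr/d³
        = 2 × (6.674 × 10⁻¹¹) × (1.90 × 10²⁷) × (1.82 × 10⁶) / (4.22 × 10⁸)³
        = 6.14 × 10⁻³ m/s²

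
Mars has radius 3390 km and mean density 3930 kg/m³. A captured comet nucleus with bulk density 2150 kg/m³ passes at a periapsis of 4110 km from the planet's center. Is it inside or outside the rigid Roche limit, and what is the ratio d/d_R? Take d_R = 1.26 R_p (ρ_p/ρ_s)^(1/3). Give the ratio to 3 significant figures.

inside; d/d_R ≈ 0.787

d_R = 1.26 × (3390 km) × (3930/2150)^(1/3) = 5223 km
d/d_R = (4110) / (5223) = 0.787
Since d/d_R < 1, the body is inside the Roche limit.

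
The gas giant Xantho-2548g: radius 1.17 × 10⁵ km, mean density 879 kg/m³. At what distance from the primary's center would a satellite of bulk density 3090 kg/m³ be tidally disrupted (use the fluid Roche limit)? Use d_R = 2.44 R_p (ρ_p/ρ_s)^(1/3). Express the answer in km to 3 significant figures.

d_R = 2.44 × 1.17 × 10⁵ km × (879/3090)^(1/3)
    = 1.88 × 10⁵ km

1.88 × 10⁵ km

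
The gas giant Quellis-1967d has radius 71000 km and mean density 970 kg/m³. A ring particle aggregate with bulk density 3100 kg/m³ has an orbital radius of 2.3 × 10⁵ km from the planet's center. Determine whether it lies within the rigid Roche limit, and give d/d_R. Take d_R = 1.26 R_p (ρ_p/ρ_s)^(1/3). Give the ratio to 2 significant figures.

outside; d/d_R ≈ 3.8

d_R = 1.26 × (71000 km) × (970/3100)^(1/3) = 60730 km
d/d_R = (2.3 × 10⁵) / (60730) = 3.8
Since d/d_R > 1, the body is outside the Roche limit.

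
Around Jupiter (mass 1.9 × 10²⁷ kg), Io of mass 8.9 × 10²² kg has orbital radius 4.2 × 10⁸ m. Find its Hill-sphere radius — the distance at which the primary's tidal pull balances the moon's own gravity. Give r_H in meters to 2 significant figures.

1.0 × 10⁷ m

r_H ≈ a (m/3M)^(1/3)
    = (4.2 × 10⁸) × (8.9 × 10²² / (3 × 1.9 × 10²⁷))^(1/3)
    = 1.0 × 10⁷ m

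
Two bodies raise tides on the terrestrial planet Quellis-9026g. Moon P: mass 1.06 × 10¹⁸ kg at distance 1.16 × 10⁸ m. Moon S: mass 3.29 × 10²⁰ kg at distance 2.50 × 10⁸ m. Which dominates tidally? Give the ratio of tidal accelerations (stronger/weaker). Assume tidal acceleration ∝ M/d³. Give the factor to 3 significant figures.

Compare M/d³ for the two perturbers:
Moon P: (1.06 × 10¹⁸) / (1.16 × 10⁸)³ = 6.791 × 10⁻⁷
Moon S: (3.29 × 10²⁰) / (2.50 × 10⁸)³ = 2.106 × 10⁻⁵
Ratio (larger/smaller) = 31.0

Moon S, by a factor of ≈ 31.0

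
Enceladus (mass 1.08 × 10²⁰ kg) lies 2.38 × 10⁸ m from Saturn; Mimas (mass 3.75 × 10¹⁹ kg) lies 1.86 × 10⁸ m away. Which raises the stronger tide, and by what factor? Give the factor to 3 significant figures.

Tidal acceleration ∝ M/d³, so compare M/d³ for each.
Enceladus: (1.08 × 10²⁰) / (2.38 × 10⁸)³ = 8.011 × 10⁻⁶
Mimas: (3.75 × 10¹⁹) / (1.86 × 10⁸)³ = 5.828 × 10⁻⁶
Ratio (larger/smaller) = 1.37

Enceladus, by a factor of ≈ 1.37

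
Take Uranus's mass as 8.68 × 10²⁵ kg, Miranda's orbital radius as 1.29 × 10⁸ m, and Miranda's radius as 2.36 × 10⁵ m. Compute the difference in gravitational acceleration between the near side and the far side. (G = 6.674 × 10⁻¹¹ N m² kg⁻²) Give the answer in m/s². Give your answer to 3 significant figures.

Δa = 4GMr/d³
   = 4 × (6.674 × 10⁻¹¹) × (8.68 × 10²⁵) × (2.36 × 10⁵) / (1.29 × 10⁸)³
   = 2.55 × 10⁻³ m/s²

2.55 × 10⁻³ m/s²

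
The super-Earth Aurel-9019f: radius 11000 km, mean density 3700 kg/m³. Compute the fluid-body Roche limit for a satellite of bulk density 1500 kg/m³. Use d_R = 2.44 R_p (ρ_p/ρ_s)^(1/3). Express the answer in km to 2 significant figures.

36000 km

d_R = 2.44 × 11000 km × (3700/1500)^(1/3)
    = 36000 km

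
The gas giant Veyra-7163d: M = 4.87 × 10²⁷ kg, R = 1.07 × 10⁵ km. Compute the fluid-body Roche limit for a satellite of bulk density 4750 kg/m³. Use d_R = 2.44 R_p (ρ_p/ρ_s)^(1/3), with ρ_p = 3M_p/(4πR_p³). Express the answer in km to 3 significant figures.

1.53 × 10⁵ km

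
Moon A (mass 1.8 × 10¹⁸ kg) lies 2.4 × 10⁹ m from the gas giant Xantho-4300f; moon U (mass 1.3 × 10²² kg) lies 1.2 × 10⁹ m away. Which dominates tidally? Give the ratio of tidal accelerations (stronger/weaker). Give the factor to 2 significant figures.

Compare M/d³ for the two perturbers:
Moon A: (1.8 × 10¹⁸) / (2.4 × 10⁹)³ = 1.302 × 10⁻¹⁰
Moon U: (1.3 × 10²²) / (1.2 × 10⁹)³ = 7.523 × 10⁻⁶
Ratio (larger/smaller) = 58000

Moon U, by a factor of ≈ 58000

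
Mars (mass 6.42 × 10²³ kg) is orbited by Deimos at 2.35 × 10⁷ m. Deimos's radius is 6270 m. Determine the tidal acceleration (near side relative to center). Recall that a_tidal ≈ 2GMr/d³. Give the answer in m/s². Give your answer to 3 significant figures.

Differencing GM/(d−r)² and GM/d² to first order in r/d gives 2GMr/d³.
a_tidal = 2GMr/d³
        = 2 × (6.674 × 10⁻¹¹) × (6.42 × 10²³) × (6270) / (2.35 × 10⁷)³
        = 4.14 × 10⁻⁵ m/s²

4.14 × 10⁻⁵ m/s²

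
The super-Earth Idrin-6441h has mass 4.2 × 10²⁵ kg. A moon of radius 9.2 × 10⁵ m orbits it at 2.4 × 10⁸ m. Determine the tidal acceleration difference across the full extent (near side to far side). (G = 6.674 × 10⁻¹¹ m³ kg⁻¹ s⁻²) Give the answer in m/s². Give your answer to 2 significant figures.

7.5 × 10⁻⁴ m/s²

The field gradient is 2GM/d³; across the full diameter 2r the difference is 4GMr/d³.
Δg = 4GMr/d³
   = 4 × (6.674 × 10⁻¹¹) × (4.2 × 10²⁵) × (9.2 × 10⁵) / (2.4 × 10⁸)³
   = 7.5 × 10⁻⁴ m/s²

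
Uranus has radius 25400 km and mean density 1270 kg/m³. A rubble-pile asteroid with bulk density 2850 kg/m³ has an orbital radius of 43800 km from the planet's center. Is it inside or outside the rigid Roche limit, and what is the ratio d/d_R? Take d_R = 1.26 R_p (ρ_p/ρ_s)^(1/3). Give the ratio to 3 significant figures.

outside; d/d_R ≈ 1.79

d_R = 1.26 × (25400 km) × (1270/2850)^(1/3) = 24450 km
d/d_R = (43800) / (24450) = 1.79
Since d/d_R > 1, the body is outside the Roche limit.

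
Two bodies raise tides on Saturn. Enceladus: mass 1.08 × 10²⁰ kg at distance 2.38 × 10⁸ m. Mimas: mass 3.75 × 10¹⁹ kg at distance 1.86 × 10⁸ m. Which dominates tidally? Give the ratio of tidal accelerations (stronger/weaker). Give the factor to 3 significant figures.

Enceladus, by a factor of ≈ 1.37

Compare M/d³ for the two perturbers:
Enceladus: (1.08 × 10²⁰) / (2.38 × 10⁸)³ = 8.011 × 10⁻⁶
Mimas: (3.75 × 10¹⁹) / (1.86 × 10⁸)³ = 5.828 × 10⁻⁶
Ratio (larger/smaller) = 1.37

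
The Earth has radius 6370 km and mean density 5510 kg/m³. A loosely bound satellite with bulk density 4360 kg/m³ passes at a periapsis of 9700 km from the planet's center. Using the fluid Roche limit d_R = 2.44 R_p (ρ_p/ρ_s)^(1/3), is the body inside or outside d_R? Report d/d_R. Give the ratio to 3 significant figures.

inside; d/d_R ≈ 0.577

d_R = 2.44 × (6370 km) × (5510/4360)^(1/3) = 16800 km
d/d_R = (9700) / (16800) = 0.577
Since d/d_R < 1, the body is inside the Roche limit.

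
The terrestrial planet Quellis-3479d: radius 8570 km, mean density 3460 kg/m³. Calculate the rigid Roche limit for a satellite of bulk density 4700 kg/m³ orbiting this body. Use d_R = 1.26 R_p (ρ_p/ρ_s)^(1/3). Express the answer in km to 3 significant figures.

9750 km

d_R = 1.26 × 8570 km × (3460/4700)^(1/3)
    = 9750 km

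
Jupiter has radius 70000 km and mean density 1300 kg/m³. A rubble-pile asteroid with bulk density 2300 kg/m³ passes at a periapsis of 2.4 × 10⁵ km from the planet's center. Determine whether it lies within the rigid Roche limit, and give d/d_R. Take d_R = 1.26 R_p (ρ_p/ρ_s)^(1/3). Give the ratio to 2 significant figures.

outside; d/d_R ≈ 3.3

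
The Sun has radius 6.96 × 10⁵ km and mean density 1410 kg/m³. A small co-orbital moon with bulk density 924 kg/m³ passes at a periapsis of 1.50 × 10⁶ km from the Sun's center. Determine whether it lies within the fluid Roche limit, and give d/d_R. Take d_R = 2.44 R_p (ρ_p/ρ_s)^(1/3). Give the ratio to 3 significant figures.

inside; d/d_R ≈ 0.767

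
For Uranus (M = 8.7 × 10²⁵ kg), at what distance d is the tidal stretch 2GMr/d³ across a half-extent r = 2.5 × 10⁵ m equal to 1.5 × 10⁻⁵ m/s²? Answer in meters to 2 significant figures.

2GMr/d³ = a_tidal  ⇒  d = (2GMr / a_tidal)^(1/3)
d = (2 × 6.674×10⁻¹¹ × (8.7 × 10²⁵) × (2.5 × 10⁵) / (1.5 × 10⁻⁵))^(1/3)
  = 5.8 × 10⁸ m

5.8 × 10⁸ m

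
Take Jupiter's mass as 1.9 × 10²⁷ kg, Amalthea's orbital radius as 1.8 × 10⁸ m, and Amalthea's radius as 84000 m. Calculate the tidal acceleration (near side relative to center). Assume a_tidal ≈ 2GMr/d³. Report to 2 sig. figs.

Differencing GM/(d−r)² and GM/d² to first order in r/d gives 2GMr/d³.
Δg = 2GMr/d³
   = 2 × (6.674 × 10⁻¹¹) × (1.9 × 10²⁷) × (84000) / (1.8 × 10⁸)³
   = 3.7 × 10⁻³ m/s²

3.7 × 10⁻³ m/s²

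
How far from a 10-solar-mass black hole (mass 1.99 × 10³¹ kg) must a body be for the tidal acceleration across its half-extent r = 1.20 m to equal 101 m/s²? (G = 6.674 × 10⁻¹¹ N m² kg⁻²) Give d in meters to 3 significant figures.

3.16 × 10⁶ m

2GMr/d³ = a_tidal  ⇒  d = (2GMr / a_tidal)^(1/3)
d = (2 × 6.674×10⁻¹¹ × (1.99 × 10³¹) × (1.20) / (101))^(1/3)
  = 3.16 × 10⁶ m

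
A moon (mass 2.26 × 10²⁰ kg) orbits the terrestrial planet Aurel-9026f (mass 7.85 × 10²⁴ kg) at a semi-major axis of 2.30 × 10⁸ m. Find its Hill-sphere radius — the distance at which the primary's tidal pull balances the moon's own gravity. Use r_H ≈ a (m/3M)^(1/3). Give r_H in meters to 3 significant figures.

4.89 × 10⁶ m

r_H ≈ a (m/3M)^(1/3)
    = (2.30 × 10⁸) × (2.26 × 10²⁰ / (3 × 7.85 × 10²⁴))^(1/3)
    = 4.89 × 10⁶ m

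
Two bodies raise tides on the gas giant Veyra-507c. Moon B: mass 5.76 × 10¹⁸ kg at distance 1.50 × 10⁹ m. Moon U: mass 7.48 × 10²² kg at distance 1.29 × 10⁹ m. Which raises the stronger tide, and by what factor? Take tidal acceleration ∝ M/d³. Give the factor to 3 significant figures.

Moon U, by a factor of ≈ 20400

The tide-raising term goes as M/d³ (the gradient of a 1/d² field).
Moon B: (5.76 × 10¹⁸) / (1.50 × 10⁹)³ = 1.707 × 10⁻⁹
Moon U: (7.48 × 10²²) / (1.29 × 10⁹)³ = 3.484 × 10⁻⁵
Ratio (larger/smaller) = 20400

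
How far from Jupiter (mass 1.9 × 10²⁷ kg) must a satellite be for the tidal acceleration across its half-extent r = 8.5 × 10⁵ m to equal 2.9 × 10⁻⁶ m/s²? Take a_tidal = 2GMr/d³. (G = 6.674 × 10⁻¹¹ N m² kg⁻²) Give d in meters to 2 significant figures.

4.2 × 10⁹ m

2GMr/d³ = a_tidal  ⇒  d = (2GMr / a_tidal)^(1/3)
d = (2 × 6.674×10⁻¹¹ × (1.9 × 10²⁷) × (8.5 × 10⁵) / (2.9 × 10⁻⁶))^(1/3)
  = 4.2 × 10⁹ m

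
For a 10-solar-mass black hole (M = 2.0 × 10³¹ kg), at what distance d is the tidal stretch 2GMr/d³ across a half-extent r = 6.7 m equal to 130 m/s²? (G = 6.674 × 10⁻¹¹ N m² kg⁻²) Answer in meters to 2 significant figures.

5.2 × 10⁶ m

2GMr/d³ = a_tidal  ⇒  d = (2GMr / a_tidal)^(1/3)
d = (2 × 6.674×10⁻¹¹ × (2.0 × 10³¹) × (6.7) / (130))^(1/3)
  = 5.2 × 10⁶ m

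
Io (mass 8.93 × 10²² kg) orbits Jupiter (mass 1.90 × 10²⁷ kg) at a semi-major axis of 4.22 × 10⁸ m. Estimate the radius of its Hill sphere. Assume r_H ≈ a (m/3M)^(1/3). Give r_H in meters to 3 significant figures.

1.06 × 10⁷ m

r_H ≈ a (m/3M)^(1/3)
    = (4.22 × 10⁸) × (8.93 × 10²² / (3 × 1.90 × 10²⁷))^(1/3)
    = 1.06 × 10⁷ m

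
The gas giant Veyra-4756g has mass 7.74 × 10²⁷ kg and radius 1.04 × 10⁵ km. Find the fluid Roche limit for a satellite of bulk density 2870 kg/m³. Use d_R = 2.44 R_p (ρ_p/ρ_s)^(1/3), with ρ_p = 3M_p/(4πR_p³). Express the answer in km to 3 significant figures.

2.11 × 10⁵ km

ρ_p = 3M_p/(4πR_p³) = 3 × (7.74 × 10²⁷) / (4π × (1.04 × 10⁸ m)³) = 1640 kg/m³
d_R = 2.44 × 1.04 × 10⁵ km × (1640/2870)^(1/3)
    = 2.11 × 10⁵ km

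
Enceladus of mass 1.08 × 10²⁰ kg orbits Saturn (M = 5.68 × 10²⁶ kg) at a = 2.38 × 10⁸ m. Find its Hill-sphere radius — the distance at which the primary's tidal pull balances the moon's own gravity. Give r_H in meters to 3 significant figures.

r_H ≈ a (m/3M)^(1/3)
    = (2.38 × 10⁸) × (1.08 × 10²⁰ / (3 × 5.68 × 10²⁶))^(1/3)
    = 9.49 × 10⁵ m

9.49 × 10⁵ m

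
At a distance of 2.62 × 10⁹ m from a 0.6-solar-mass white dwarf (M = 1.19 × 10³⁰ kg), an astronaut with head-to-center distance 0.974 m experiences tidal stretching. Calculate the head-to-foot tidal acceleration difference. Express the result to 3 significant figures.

The field gradient is 2GM/d³; across the full diameter 2r the difference is 4GMr/d³.
Δa = 4GMr/d³
   = 4 × (6.674 × 10⁻¹¹) × (1.19 × 10³⁰) × (0.974) / (2.62 × 10⁹)³
   = 1.72 × 10⁻⁸ m/s²

1.72 × 10⁻⁸ m/s²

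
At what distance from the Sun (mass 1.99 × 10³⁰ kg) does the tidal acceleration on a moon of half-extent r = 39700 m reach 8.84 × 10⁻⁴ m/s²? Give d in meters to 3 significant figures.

2GMr/d³ = a_tidal  ⇒  d = (2GMr / a_tidal)^(1/3)
d = (2 × 6.674×10⁻¹¹ × (1.99 × 10³⁰) × (39700) / (8.84 × 10⁻⁴))^(1/3)
  = 2.28 × 10⁹ m

2.28 × 10⁹ m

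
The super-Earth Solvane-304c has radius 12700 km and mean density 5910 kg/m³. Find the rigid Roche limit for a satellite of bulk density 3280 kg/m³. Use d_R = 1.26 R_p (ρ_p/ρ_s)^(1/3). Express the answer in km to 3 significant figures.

19500 km

d_R = 1.26 × 12700 km × (5910/3280)^(1/3)
    = 19500 km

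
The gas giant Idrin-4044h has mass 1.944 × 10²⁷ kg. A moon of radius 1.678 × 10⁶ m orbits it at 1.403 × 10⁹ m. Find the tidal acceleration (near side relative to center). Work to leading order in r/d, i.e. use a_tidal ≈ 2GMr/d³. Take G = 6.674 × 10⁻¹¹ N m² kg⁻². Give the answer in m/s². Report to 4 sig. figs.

1.577 × 10⁻⁴ m/s²

a_tidal = 2GMr/d³
        = 2 × (6.674 × 10⁻¹¹) × (1.944 × 10²⁷) × (1.678 × 10⁶) / (1.403 × 10⁹)³
        = 1.577 × 10⁻⁴ m/s²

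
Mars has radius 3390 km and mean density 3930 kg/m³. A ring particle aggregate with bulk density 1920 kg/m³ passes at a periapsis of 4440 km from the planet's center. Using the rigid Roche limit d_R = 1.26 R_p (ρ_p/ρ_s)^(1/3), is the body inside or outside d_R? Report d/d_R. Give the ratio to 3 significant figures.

inside; d/d_R ≈ 0.819

d_R = 1.26 × (3390 km) × (3930/1920)^(1/3) = 5423 km
d/d_R = (4440) / (5423) = 0.819
Since d/d_R < 1, the body is inside the Roche limit.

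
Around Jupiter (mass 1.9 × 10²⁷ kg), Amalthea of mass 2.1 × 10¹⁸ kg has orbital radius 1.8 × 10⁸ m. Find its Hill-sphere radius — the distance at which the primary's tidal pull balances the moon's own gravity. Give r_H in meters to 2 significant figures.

1.3 × 10⁵ m

r_H ≈ a (m/3M)^(1/3)
    = (1.8 × 10⁸) × (2.1 × 10¹⁸ / (3 × 1.9 × 10²⁷))^(1/3)
    = 1.3 × 10⁵ m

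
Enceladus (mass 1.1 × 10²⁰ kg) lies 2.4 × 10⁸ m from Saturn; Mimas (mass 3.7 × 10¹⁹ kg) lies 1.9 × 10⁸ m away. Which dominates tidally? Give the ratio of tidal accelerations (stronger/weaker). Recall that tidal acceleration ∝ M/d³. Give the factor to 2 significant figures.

The tide-raising term goes as M/d³ (the gradient of a 1/d² field).
Enceladus: (1.1 × 10²⁰) / (2.4 × 10⁸)³ = 7.957 × 10⁻⁶
Mimas: (3.7 × 10¹⁹) / (1.9 × 10⁸)³ = 5.394 × 10⁻⁶
Ratio (larger/smaller) = 1.5

Enceladus, by a factor of ≈ 1.5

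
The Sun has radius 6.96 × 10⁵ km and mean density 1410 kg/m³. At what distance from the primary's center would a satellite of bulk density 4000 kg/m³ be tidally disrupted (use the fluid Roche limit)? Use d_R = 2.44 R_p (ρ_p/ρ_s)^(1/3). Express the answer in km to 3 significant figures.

d_R = 2.44 × 6.96 × 10⁵ km × (1410/4000)^(1/3)
    = 1.20 × 10⁶ km

1.20 × 10⁶ km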